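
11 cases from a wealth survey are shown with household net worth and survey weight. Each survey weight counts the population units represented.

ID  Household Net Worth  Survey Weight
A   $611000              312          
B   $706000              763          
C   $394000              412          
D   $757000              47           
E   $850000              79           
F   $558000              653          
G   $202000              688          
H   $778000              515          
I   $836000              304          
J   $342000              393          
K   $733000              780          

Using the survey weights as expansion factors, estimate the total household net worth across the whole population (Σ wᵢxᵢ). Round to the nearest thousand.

2858677000

Weighted total = 611000×312 + 706000×763 + 394000×412 + 757000×47 + 850000×79 + 558000×653 + 202000×688 + 778000×515 + 836000×304 + 342000×393 + 733000×780
  = 190632000 + 538678000 + 162328000 + 35579000 + 67150000 + 364374000 + 138976000 + 400670000 + 254144000 + 134406000 + 571740000 = 2858677000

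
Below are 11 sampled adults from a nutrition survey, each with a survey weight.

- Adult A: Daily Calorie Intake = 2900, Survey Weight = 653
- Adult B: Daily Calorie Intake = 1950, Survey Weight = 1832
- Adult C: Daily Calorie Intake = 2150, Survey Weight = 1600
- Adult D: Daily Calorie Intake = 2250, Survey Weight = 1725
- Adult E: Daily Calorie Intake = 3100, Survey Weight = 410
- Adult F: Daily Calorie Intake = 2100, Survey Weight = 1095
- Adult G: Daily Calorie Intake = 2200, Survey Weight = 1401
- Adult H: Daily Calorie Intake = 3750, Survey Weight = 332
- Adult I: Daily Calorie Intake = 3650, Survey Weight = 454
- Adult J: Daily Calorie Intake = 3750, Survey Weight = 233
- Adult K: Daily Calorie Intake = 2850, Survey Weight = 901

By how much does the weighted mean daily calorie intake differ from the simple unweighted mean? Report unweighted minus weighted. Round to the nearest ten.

360

Unweighted sum = 2900 + 1950 + 2150 + 2250 + 3100 + 2100 + 2200 + 3750 + 3650 + 3750 + 2850 = 30650
Unweighted mean = 30650 / 11 = 2786.3636
Weighted sum = 2900×653 + 1950×1832 + 2150×1600 + 2250×1725 + 3100×410 + 2100×1095 + 2200×1401 + 3750×332 + 3650×454 + 3750×233 + 2850×901
  = 25783750
Sum of weights = 653 + 1832 + 1600 + 1725 + 410 + 1095 + 1401 + 332 + 454 + 233 + 901 = 10636
Weighted mean = 25783750 / 10636 = 2424.1961
Difference (unweighted minus weighted) = 362.16751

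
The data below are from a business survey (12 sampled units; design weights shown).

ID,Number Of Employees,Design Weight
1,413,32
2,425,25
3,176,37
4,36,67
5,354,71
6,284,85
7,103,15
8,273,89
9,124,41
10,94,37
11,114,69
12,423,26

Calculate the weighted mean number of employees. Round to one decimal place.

227.8

Weighted sum = 135307
Sum of weights = 32 + 25 + 37 + 67 + 71 + 85 + 15 + 89 + 41 + 37 + 69 + 26 = 594
Weighted mean = 135307 / 594 = 227.78956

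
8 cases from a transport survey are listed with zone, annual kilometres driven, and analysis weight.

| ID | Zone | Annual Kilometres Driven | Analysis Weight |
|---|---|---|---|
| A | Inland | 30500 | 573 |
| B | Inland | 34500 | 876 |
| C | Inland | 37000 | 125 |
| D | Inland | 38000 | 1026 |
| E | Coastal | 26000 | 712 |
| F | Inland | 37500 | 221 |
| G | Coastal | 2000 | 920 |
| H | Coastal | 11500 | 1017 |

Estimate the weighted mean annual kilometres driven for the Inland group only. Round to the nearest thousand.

Inland rows: A, B, C, D, F
Weighted sum = 99599000
Sum of weights = 573 + 876 + 125 + 1026 + 221 = 2821
Weighted mean = 99599000 / 2821 = 35306.274

35000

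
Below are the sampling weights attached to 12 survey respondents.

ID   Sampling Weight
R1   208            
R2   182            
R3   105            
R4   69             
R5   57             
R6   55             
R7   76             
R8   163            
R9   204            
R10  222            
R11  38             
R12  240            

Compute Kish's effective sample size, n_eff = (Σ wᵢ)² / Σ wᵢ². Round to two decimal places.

Σ wᵢ = 208 + 182 + 105 + 69 + 57 + 55 + 76 + 163 + 204 + 222 + 38 + 240 = 1619
Σ wᵢ² = 280737
n_eff = 1619² / 280737 = 2621161 / 280737 = 9.3367137

9.34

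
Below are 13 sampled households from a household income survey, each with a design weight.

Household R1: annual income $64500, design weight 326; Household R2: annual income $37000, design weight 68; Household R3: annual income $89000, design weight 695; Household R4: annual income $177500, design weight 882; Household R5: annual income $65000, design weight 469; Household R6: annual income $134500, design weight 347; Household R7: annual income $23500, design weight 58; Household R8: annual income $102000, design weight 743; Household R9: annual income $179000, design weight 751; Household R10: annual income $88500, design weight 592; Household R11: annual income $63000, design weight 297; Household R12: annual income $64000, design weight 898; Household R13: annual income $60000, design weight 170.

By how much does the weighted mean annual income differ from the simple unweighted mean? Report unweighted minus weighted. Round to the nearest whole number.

-18062

Unweighted sum = 1147500
Unweighted mean = 1147500 / 13 = 88269.231
Weighted sum = 669462500
Sum of weights = 6296
Weighted mean = 669462500 / 6296 = 106331.4
Difference (unweighted minus weighted) = -18062.17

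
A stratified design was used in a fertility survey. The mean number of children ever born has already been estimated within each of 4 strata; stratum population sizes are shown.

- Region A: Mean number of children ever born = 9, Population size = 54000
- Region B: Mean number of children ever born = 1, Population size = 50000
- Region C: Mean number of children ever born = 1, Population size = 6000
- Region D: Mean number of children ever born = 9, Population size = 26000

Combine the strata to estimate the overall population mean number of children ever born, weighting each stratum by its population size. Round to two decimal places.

Σ Nₕ·x̄ₕ = 9×54000 + 1×50000 + 1×6000 + 9×26000
  = 486000 + 50000 + 6000 + 234000 = 776000
Σ Nₕ = 54000 + 50000 + 6000 + 26000 = 136000
Overall mean = 776000 / 136000 = 5.7058824

5.71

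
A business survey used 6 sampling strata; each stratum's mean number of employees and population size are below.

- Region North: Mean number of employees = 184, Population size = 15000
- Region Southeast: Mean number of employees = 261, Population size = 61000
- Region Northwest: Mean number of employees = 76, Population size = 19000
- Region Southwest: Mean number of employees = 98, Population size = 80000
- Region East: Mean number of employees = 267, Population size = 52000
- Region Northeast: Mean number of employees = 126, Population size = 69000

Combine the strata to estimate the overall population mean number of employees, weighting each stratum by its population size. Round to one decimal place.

170.8

Σ Nₕ·x̄ₕ = 184×15000 + 261×61000 + 76×19000 + 98×80000 + 267×52000 + 126×69000
  = 2760000 + 15921000 + 1444000 + 7840000 + 13884000 + 8694000 = 50543000
Σ Nₕ = 15000 + 61000 + 19000 + 80000 + 52000 + 69000 = 296000
Overall mean = 50543000 / 296000 = 170.75338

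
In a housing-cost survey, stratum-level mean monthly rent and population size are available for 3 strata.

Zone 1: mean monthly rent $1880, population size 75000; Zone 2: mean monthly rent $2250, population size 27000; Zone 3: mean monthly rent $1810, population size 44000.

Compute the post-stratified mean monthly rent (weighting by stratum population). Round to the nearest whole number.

Σ Nₕ·x̄ₕ = 1880×75000 + 2250×27000 + 1810×44000
  = 141000000 + 60750000 + 79640000 = 281390000
Σ Nₕ = 75000 + 27000 + 44000 = 146000
Overall mean = 281390000 / 146000 = 1927.3288

1927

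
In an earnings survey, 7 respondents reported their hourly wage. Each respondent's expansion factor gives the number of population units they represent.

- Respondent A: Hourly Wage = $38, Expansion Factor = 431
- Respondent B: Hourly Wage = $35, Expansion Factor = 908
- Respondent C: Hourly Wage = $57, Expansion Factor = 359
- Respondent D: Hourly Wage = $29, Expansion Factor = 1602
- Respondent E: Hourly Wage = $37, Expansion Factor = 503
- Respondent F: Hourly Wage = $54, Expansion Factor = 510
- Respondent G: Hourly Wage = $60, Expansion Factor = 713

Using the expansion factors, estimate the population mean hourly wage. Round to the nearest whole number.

Weighted sum = 38×431 + 35×908 + 57×359 + 29×1602 + 37×503 + 54×510 + 60×713
  = 204010
Sum of weights = 431 + 908 + 359 + 1602 + 503 + 510 + 713 = 5026
Weighted mean = 204010 / 5026 = 40.590927

41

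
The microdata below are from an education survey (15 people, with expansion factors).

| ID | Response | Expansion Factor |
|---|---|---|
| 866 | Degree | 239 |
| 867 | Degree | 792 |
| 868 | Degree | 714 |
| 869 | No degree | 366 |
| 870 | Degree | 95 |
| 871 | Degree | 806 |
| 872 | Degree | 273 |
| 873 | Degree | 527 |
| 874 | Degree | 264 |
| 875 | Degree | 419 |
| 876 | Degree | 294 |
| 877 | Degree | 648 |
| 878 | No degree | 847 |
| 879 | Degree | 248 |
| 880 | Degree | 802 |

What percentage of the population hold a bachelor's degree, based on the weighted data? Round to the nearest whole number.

83

Sum of weights for 'Degree' = 239 + 792 + 714 + 95 + 806 + 273 + 527 + 264 + 419 + 294 + 648 + 248 + 802 = 6121
Total weight = 7334
Weighted proportion = 6121 / 7334 = 0.83460594 → 83.460594%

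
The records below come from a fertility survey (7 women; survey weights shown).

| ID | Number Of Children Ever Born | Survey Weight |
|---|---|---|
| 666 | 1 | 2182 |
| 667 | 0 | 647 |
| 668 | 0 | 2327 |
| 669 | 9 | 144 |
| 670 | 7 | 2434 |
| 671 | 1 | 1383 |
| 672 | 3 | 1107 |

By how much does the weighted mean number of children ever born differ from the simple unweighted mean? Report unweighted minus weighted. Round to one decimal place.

0.5

Unweighted sum = 1 + 0 + 0 + 9 + 7 + 1 + 3 = 21
Unweighted mean = 21 / 7 = 3
Weighted sum = 1×2182 + 0×647 + 0×2327 + 9×144 + 7×2434 + 1×1383 + 3×1107
  = 2182 + 0 + 0 + 1296 + 17038 + 1383 + 3321 = 25220
Sum of weights = 10224
Weighted mean = 25220 / 10224 = 2.4667449
Difference (unweighted minus weighted) = 0.53325509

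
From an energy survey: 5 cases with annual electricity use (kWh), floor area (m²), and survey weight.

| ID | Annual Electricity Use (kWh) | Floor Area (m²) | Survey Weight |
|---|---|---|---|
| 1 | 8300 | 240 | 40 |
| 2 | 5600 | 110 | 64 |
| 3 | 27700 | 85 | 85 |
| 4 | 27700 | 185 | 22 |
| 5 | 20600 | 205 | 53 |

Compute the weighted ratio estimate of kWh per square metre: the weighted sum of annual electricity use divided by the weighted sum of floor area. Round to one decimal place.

122.3

Σ wᵢ·y = 8300×40 + 5600×64 + 27700×85 + 27700×22 + 20600×53
  = 332000 + 358400 + 2354500 + 609400 + 1091800 = 4746100
Σ wᵢ·x = 240×40 + 110×64 + 85×85 + 185×22 + 205×53
  = 38800
Ratio = 4746100 / 38800 = 122.32216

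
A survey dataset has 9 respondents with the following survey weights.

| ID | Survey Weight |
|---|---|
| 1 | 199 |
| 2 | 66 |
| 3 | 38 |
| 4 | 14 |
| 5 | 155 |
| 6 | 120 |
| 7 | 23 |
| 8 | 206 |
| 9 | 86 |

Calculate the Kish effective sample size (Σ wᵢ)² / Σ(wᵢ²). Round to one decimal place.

6.1

Σ wᵢ = 199 + 66 + 38 + 14 + 155 + 120 + 23 + 206 + 86 = 907
Σ wᵢ² = 39601 + 4356 + 1444 + 196 + 24025 + 14400 + 529 + 42436 + 7396 = 134383
n_eff = 907² / 134383 = 822649 / 134383 = 6.1216746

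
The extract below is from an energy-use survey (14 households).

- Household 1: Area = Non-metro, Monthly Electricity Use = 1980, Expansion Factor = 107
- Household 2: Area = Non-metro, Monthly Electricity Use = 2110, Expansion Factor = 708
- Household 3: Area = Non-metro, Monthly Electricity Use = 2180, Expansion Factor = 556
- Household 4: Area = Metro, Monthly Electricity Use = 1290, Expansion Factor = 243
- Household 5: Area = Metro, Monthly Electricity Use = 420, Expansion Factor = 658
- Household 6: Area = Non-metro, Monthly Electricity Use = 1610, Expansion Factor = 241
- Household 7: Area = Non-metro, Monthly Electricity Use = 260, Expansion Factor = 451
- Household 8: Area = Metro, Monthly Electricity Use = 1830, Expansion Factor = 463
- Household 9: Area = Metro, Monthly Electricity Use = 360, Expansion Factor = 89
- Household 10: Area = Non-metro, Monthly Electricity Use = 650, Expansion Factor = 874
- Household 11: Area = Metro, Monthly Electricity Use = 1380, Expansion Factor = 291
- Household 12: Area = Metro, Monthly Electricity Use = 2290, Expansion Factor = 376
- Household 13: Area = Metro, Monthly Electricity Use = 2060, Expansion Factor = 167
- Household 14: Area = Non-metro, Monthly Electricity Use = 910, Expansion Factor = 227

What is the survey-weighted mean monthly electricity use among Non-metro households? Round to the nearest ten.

1330

Non-metro rows: 1, 2, 3, 6, 7, 10, 14
Weighted sum = 1980×107 + 2110×708 + 2180×556 + 1610×241 + 260×451 + 650×874 + 910×227
  = 211860 + 1493880 + 1212080 + 388010 + 117260 + 568100 + 206570 = 4197760
Sum of weights = 107 + 708 + 556 + 241 + 451 + 874 + 227 = 3164
Weighted mean = 4197760 / 3164 = 1326.7257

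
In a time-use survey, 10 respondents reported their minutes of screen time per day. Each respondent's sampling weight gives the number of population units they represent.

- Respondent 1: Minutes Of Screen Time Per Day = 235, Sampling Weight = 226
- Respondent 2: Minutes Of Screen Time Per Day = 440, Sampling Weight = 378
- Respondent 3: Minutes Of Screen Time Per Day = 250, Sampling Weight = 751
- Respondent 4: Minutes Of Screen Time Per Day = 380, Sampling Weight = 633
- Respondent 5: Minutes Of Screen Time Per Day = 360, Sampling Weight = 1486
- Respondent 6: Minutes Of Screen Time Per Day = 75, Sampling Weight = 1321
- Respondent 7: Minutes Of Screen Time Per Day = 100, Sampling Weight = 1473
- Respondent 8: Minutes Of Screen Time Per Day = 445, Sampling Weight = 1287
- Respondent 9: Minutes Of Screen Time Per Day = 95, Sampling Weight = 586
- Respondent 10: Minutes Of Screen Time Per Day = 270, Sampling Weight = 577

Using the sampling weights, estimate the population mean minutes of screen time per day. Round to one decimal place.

Weighted sum = 235×226 + 440×378 + 250×751 + 380×633 + 360×1486 + 75×1321 + 100×1473 + 445×1287 + 95×586 + 270×577
  = 2213230
Sum of weights = 226 + 378 + 751 + 633 + 1486 + 1321 + 1473 + 1287 + 586 + 577 = 8718
Weighted mean = 2213230 / 8718 = 253.86901

253.9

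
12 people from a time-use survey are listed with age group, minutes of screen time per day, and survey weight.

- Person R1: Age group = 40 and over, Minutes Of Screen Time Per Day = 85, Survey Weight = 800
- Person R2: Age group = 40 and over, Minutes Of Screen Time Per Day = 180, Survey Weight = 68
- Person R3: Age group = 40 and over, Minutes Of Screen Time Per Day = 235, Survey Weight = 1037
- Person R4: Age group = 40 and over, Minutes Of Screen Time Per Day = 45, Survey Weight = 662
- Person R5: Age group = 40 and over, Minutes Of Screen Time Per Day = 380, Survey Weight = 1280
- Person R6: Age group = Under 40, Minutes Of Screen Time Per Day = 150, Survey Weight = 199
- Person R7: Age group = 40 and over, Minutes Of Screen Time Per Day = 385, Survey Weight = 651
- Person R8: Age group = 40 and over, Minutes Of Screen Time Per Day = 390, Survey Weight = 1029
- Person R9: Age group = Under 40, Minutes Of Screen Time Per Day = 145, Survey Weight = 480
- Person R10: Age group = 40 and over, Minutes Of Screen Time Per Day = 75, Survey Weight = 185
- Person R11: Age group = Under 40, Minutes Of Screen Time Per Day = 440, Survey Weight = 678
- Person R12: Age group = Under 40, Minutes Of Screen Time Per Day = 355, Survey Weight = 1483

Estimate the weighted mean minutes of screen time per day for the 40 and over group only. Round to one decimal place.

40 and over rows: R1, R2, R3, R4, R5, R7, R8, R10
Weighted sum = 85×800 + 180×68 + 235×1037 + 45×662 + 380×1280 + 385×651 + 390×1029 + 75×185
  = 68000 + 12240 + 243695 + 29790 + 486400 + 250635 + 401310 + 13875 = 1505945
Sum of weights = 800 + 68 + 1037 + 662 + 1280 + 651 + 1029 + 185 = 5712
Weighted mean = 1505945 / 5712 = 263.64583

263.6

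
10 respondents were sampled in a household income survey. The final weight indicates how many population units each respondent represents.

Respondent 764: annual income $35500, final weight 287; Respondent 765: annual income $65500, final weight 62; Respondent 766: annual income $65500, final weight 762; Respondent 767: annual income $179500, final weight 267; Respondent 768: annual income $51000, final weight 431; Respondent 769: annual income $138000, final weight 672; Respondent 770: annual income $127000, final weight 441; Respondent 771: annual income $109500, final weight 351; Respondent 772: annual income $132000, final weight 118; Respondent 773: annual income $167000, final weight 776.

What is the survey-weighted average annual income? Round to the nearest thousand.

Weighted sum = 35500×287 + 65500×62 + 65500×762 + 179500×267 + 51000×431 + 138000×672 + 127000×441 + 109500×351 + 132000×118 + 167000×776
  = 10188500 + 4061000 + 49911000 + 47926500 + 21981000 + 92736000 + 56007000 + 38434500 + 15576000 + 129592000 = 466413500
Sum of weights = 287 + 62 + 762 + 267 + 431 + 672 + 441 + 351 + 118 + 776 = 4167
Weighted mean = 466413500 / 4167 = 111930.29

112000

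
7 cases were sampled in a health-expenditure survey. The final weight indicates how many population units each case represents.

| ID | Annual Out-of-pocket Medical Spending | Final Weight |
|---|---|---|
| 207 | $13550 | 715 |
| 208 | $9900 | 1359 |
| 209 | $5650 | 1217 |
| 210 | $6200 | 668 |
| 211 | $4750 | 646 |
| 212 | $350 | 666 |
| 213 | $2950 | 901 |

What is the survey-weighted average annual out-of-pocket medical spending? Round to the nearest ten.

6500

Weighted sum = 13550×715 + 9900×1359 + 5650×1217 + 6200×668 + 4750×646 + 350×666 + 2950×901
  = 9688250 + 13454100 + 6876050 + 4141600 + 3068500 + 233100 + 2657950 = 40119550
Sum of weights = 715 + 1359 + 1217 + 668 + 646 + 666 + 901 = 6172
Weighted mean = 40119550 / 6172 = 6500.2511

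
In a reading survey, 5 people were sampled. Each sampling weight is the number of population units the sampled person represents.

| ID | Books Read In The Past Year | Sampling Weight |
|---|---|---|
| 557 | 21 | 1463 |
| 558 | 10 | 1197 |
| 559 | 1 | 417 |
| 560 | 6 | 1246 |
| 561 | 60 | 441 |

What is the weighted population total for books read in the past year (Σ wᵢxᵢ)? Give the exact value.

Weighted total = 21×1463 + 10×1197 + 1×417 + 6×1246 + 60×441
  = 77046

77046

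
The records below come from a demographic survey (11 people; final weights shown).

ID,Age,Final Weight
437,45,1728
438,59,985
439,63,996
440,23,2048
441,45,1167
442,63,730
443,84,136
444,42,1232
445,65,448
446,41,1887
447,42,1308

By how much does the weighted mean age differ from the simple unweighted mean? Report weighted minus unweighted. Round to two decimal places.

-7.09

Unweighted sum = 45 + 59 + 63 + 23 + 45 + 63 + 84 + 42 + 65 + 41 + 42 = 572
Unweighted mean = 572 / 11 = 52
Weighted sum = 568823
Sum of weights = 1728 + 985 + 996 + 2048 + 1167 + 730 + 136 + 1232 + 448 + 1887 + 1308 = 12665
Weighted mean = 568823 / 12665 = 44.912989
Difference (weighted minus unweighted) = -7.0870114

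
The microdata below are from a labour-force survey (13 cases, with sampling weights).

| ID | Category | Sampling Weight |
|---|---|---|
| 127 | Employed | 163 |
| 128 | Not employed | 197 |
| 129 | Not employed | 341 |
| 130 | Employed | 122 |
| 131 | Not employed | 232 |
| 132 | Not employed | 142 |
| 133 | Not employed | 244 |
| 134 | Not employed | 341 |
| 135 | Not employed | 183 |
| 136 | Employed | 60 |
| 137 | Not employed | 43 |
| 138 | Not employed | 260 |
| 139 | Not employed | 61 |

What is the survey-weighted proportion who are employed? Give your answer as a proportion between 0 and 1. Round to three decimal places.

Sum of weights for 'Employed' = 163 + 122 + 60 = 345
Total weight = 2389
Weighted proportion = 345 / 2389 = 0.14441189

0.144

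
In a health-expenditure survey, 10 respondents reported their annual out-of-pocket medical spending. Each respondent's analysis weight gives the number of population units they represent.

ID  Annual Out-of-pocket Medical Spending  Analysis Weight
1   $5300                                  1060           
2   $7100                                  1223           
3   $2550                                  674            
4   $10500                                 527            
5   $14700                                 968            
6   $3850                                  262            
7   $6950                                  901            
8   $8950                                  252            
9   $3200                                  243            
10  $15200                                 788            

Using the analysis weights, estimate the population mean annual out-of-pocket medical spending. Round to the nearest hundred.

8400

Weighted sum = 5300×1060 + 7100×1223 + 2550×674 + 10500×527 + 14700×968 + 3850×262 + 6950×901 + 8950×252 + 3200×243 + 15200×788
  = 5618000 + 8683300 + 1718700 + 5533500 + 14229600 + 1008700 + 6261950 + 2255400 + 777600 + 11977600 = 58064350
Sum of weights = 1060 + 1223 + 674 + 527 + 968 + 262 + 901 + 252 + 243 + 788 = 6898
Weighted mean = 58064350 / 6898 = 8417.5631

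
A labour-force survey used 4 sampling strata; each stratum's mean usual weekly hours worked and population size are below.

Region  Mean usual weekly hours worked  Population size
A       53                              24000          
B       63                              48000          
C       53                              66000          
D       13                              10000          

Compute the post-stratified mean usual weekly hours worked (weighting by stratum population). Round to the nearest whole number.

54

Σ Nₕ·x̄ₕ = 53×24000 + 63×48000 + 53×66000 + 13×10000
  = 7924000
Σ Nₕ = 24000 + 48000 + 66000 + 10000 = 148000
Overall mean = 7924000 / 148000 = 53.540541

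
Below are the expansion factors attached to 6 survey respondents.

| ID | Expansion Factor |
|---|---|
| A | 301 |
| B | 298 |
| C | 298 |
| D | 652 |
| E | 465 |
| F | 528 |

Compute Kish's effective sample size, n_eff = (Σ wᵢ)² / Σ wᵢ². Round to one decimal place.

5.4

Σ wᵢ = 301 + 298 + 298 + 652 + 465 + 528 = 2542
Σ wᵢ² = 90601 + 88804 + 88804 + 425104 + 216225 + 278784 = 1188322
n_eff = 2542² / 1188322 = 6461764 / 1188322 = 5.4377214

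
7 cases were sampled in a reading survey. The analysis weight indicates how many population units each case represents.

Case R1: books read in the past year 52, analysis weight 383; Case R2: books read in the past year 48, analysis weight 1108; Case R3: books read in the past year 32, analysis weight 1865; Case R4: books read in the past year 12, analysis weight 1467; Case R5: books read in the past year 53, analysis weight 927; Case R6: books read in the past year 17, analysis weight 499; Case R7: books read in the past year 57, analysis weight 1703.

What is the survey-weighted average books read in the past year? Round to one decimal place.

Weighted sum = 52×383 + 48×1108 + 32×1865 + 12×1467 + 53×927 + 17×499 + 57×1703
  = 305069
Sum of weights = 383 + 1108 + 1865 + 1467 + 927 + 499 + 1703 = 7952
Weighted mean = 305069 / 7952 = 38.363808

38.4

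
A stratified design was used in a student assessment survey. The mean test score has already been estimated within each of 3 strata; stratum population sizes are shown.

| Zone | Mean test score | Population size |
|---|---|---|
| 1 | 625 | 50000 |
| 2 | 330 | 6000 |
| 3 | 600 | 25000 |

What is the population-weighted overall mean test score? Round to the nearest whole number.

595

Σ Nₕ·x̄ₕ = 625×50000 + 330×6000 + 600×25000
  = 31250000 + 1980000 + 15000000 = 48230000
Σ Nₕ = 50000 + 6000 + 25000 = 81000
Overall mean = 48230000 / 81000 = 595.4321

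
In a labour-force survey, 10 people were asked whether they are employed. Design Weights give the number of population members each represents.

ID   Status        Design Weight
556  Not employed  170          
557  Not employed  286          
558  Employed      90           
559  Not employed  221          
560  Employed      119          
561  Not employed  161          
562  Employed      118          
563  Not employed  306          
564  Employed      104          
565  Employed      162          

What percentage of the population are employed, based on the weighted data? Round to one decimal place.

34.1

Sum of weights for 'Employed' = 90 + 119 + 118 + 104 + 162 = 593
Total weight = 170 + 286 + 90 + 221 + 119 + 161 + 118 + 306 + 104 + 162 = 1737
Weighted proportion = 593 / 1737 = 0.34139321 → 34.139321%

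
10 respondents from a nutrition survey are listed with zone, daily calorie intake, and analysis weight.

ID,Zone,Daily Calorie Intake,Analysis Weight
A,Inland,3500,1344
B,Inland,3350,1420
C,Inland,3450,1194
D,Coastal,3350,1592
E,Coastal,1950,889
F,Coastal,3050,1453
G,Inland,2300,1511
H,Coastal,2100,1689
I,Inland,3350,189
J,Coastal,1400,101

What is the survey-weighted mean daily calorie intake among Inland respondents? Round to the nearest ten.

Inland rows: A, B, C, G, I
Weighted sum = 3500×1344 + 3350×1420 + 3450×1194 + 2300×1511 + 3350×189
  = 4704000 + 4757000 + 4119300 + 3475300 + 633150 = 17688750
Sum of weights = 5658
Weighted mean = 17688750 / 5658 = 3126.3256

3130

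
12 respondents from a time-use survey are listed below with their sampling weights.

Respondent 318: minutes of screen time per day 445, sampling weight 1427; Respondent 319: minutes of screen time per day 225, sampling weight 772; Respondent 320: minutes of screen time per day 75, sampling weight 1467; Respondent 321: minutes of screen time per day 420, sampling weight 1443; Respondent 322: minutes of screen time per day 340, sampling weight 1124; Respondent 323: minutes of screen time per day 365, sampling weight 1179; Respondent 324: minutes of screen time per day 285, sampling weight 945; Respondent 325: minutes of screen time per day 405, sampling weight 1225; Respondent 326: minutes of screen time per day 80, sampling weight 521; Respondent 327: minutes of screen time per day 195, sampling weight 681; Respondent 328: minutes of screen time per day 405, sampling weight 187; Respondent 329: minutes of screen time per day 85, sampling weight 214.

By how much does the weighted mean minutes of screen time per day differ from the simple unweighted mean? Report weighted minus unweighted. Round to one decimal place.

Unweighted sum = 445 + 225 + 75 + 420 + 340 + 365 + 285 + 405 + 80 + 195 + 405 + 85 = 3325
Unweighted mean = 3325 / 12 = 277.08333
Weighted sum = 445×1427 + 225×772 + 75×1467 + 420×1443 + 340×1124 + 365×1179 + 285×945 + 405×1225 + 80×521 + 195×681 + 405×187 + 85×214
  = 635015 + 173700 + 110025 + 606060 + 382160 + 430335 + 269325 + 496125 + 41680 + 132795 + 75735 + 18190 = 3371145
Sum of weights = 11185
Weighted mean = 3371145 / 11185 = 301.39875
Difference (weighted minus unweighted) = 24.315415

24.3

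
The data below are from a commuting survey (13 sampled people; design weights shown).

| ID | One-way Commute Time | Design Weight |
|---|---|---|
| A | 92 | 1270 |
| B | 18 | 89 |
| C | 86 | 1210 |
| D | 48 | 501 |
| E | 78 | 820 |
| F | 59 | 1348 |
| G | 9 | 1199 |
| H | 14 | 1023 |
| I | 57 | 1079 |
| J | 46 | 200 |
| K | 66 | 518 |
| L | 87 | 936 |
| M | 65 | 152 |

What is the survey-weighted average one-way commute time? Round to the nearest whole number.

59

Weighted sum = 611358
Sum of weights = 10345
Weighted mean = 611358 / 10345 = 59.096955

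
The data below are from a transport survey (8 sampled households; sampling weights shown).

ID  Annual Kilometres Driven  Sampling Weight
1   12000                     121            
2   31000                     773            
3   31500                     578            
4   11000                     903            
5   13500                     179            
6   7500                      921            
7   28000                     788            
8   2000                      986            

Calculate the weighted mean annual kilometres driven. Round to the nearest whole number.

16558

Weighted sum = 12000×121 + 31000×773 + 31500×578 + 11000×903 + 13500×179 + 7500×921 + 28000×788 + 2000×986
  = 86915000
Sum of weights = 121 + 773 + 578 + 903 + 179 + 921 + 788 + 986 = 5249
Weighted mean = 86915000 / 5249 = 16558.392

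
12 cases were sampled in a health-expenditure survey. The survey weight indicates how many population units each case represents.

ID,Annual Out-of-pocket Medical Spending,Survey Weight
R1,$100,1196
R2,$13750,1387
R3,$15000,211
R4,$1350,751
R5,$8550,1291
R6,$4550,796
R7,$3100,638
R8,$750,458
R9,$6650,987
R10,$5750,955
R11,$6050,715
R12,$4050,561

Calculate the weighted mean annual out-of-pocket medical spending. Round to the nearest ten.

5930

Weighted sum = 100×1196 + 13750×1387 + 15000×211 + 1350×751 + 8550×1291 + 4550×796 + 3100×638 + 750×458 + 6650×987 + 5750×955 + 6050×715 + 4050×561
  = 59003450
Sum of weights = 1196 + 1387 + 211 + 751 + 1291 + 796 + 638 + 458 + 987 + 955 + 715 + 561 = 9946
Weighted mean = 59003450 / 9946 = 5932.3799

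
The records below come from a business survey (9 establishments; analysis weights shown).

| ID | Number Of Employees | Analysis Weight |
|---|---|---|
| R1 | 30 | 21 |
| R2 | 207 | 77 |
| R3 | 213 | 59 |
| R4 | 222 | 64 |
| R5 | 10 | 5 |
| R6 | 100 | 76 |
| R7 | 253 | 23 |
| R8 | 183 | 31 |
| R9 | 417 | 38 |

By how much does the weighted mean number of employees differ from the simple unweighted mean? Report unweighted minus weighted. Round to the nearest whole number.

-17

Unweighted sum = 30 + 207 + 213 + 222 + 10 + 100 + 253 + 183 + 417 = 1635
Unweighted mean = 1635 / 9 = 181.66667
Weighted sum = 30×21 + 207×77 + 213×59 + 222×64 + 10×5 + 100×76 + 253×23 + 183×31 + 417×38
  = 630 + 15939 + 12567 + 14208 + 50 + 7600 + 5819 + 5673 + 15846 = 78332
Sum of weights = 21 + 77 + 59 + 64 + 5 + 76 + 23 + 31 + 38 = 394
Weighted mean = 78332 / 394 = 198.81218
Difference (unweighted minus weighted) = -17.145516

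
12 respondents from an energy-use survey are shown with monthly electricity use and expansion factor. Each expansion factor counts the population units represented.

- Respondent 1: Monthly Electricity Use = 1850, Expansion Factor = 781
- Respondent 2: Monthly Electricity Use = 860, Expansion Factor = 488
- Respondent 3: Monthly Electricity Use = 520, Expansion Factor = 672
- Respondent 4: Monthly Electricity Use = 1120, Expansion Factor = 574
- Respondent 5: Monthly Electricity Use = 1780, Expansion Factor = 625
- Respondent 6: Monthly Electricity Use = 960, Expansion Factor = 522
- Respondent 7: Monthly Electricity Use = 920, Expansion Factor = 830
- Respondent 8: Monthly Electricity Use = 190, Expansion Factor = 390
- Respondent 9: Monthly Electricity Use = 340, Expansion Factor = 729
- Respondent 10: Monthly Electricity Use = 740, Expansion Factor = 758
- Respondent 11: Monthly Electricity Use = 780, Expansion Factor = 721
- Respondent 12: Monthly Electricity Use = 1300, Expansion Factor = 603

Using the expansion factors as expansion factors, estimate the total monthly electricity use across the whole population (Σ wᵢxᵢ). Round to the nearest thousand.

7463000

Weighted total = 7463230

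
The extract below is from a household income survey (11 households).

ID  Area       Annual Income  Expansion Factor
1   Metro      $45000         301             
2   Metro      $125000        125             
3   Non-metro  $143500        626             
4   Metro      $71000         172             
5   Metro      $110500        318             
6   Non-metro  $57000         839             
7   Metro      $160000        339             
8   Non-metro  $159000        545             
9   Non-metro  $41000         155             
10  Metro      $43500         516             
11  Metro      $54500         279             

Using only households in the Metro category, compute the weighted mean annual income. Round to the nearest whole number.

Metro rows: 1, 2, 4, 5, 7, 10, 11
Weighted sum = 45000×301 + 125000×125 + 71000×172 + 110500×318 + 160000×339 + 43500×516 + 54500×279
  = 13545000 + 15625000 + 12212000 + 35139000 + 54240000 + 22446000 + 15205500 = 168412500
Sum of weights = 2050
Weighted mean = 168412500 / 2050 = 82152.439

82152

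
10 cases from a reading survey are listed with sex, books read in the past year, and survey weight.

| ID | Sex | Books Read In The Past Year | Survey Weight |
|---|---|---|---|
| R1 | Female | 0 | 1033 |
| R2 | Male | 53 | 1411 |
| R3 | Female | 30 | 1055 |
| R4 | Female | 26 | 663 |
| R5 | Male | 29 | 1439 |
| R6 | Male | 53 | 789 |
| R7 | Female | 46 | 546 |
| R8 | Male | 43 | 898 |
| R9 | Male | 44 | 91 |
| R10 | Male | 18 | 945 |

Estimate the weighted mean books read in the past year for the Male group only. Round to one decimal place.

39.1

Male rows: R2, R5, R6, R8, R9, R10
Weighted sum = 53×1411 + 29×1439 + 53×789 + 43×898 + 44×91 + 18×945
  = 217959
Sum of weights = 1411 + 1439 + 789 + 898 + 91 + 945 = 5573
Weighted mean = 217959 / 5573 = 39.109815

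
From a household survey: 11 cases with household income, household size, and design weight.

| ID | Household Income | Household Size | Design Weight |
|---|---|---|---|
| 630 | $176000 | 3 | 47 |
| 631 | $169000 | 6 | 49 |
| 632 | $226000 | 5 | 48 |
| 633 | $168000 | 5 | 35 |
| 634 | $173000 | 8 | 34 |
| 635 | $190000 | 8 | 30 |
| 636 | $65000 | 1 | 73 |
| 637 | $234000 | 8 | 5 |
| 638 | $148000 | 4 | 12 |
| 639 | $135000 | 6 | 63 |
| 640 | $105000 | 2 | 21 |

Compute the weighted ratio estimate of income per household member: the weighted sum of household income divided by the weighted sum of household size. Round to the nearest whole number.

Σ wᵢ·y = 176000×47 + 169000×49 + 226000×48 + 168000×35 + 173000×34 + 190000×30 + 65000×73 + 234000×5 + 148000×12 + 135000×63 + 105000×21
  = 8272000 + 8281000 + 10848000 + 5880000 + 5882000 + 5700000 + 4745000 + 1170000 + 1776000 + 8505000 + 2205000 = 63264000
Σ wᵢ·x = 3×47 + 6×49 + 5×48 + 5×35 + 8×34 + 8×30 + 1×73 + 8×5 + 4×12 + 6×63 + 2×21
  = 141 + 294 + 240 + 175 + 272 + 240 + 73 + 40 + 48 + 378 + 42 = 1943
Ratio = 63264000 / 1943 = 32559.959

32560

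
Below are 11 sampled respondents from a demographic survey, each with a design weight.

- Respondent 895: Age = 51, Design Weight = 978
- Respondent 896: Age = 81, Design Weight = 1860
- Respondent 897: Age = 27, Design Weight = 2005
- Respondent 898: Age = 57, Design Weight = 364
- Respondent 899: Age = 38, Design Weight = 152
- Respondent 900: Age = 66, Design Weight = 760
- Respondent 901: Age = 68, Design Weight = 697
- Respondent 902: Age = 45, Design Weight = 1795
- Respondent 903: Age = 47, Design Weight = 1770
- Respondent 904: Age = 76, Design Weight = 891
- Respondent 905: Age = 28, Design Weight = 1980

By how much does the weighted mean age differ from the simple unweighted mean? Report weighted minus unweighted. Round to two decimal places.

Unweighted sum = 51 + 81 + 27 + 57 + 38 + 66 + 68 + 45 + 47 + 76 + 28 = 584
Unweighted mean = 584 / 11 = 53.090909
Weighted sum = 665874
Sum of weights = 978 + 1860 + 2005 + 364 + 152 + 760 + 697 + 1795 + 1770 + 891 + 1980 = 13252
Weighted mean = 665874 / 13252 = 50.247057
Difference (weighted minus unweighted) = -2.843852

-2.84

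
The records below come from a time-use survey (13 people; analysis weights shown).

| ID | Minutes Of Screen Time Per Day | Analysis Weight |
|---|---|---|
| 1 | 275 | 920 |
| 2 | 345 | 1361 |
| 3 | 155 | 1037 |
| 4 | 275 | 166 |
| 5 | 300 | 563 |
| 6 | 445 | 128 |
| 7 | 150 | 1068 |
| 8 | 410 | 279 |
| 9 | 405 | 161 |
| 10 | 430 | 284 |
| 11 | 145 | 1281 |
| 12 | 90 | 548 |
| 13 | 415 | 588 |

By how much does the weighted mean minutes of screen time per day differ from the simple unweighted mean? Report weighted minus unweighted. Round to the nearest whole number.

-45

Unweighted sum = 3840
Unweighted mean = 3840 / 13 = 295.38462
Weighted sum = 2095790
Sum of weights = 8384
Weighted mean = 2095790 / 8384 = 249.97495
Difference (weighted minus unweighted) = -45.409663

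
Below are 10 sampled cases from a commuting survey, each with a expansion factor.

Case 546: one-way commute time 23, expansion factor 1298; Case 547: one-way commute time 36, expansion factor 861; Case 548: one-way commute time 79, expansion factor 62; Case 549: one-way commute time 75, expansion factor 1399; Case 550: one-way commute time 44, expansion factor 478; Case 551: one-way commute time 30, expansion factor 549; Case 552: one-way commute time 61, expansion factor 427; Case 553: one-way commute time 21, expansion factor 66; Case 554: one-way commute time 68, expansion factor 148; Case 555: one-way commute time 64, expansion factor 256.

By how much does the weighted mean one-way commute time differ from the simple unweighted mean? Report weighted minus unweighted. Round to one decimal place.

Unweighted sum = 23 + 36 + 79 + 75 + 44 + 30 + 61 + 21 + 68 + 64 = 501
Unweighted mean = 501 / 10 = 50.1
Weighted sum = 23×1298 + 36×861 + 79×62 + 75×1399 + 44×478 + 30×549 + 61×427 + 21×66 + 68×148 + 64×256
  = 29854 + 30996 + 4898 + 104925 + 21032 + 16470 + 26047 + 1386 + 10064 + 16384 = 262056
Sum of weights = 1298 + 861 + 62 + 1399 + 478 + 549 + 427 + 66 + 148 + 256 = 5544
Weighted mean = 262056 / 5544 = 47.268398
Difference (weighted minus unweighted) = -2.8316017

-2.8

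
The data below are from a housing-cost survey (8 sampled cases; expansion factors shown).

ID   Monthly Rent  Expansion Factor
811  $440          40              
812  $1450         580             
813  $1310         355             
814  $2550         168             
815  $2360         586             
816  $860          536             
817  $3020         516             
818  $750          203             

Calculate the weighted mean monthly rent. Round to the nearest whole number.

1778

Weighted sum = 440×40 + 1450×580 + 1310×355 + 2550×168 + 2360×586 + 860×536 + 3020×516 + 750×203
  = 17600 + 841000 + 465050 + 428400 + 1382960 + 460960 + 1558320 + 152250 = 5306540
Sum of weights = 2984
Weighted mean = 5306540 / 2984 = 1778.3311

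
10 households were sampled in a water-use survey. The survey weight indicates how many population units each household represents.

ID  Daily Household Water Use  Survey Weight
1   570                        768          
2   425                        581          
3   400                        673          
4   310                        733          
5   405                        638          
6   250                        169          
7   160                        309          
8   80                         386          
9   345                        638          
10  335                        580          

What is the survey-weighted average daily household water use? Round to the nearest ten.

Weighted sum = 570×768 + 425×581 + 400×673 + 310×733 + 405×638 + 250×169 + 160×309 + 80×386 + 345×638 + 335×580
  = 437760 + 246925 + 269200 + 227230 + 258390 + 42250 + 49440 + 30880 + 220110 + 194300 = 1976485
Sum of weights = 768 + 581 + 673 + 733 + 638 + 169 + 309 + 386 + 638 + 580 = 5475
Weighted mean = 1976485 / 5475 = 361.00183

360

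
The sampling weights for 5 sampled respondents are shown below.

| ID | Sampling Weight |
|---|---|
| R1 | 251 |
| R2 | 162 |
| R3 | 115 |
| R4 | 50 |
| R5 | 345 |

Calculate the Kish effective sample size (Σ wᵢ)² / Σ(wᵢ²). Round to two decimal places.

3.80

Σ wᵢ = 251 + 162 + 115 + 50 + 345 = 923
Σ wᵢ² = 63001 + 26244 + 13225 + 2500 + 119025 = 223995
n_eff = 923² / 223995 = 851929 / 223995 = 3.8033394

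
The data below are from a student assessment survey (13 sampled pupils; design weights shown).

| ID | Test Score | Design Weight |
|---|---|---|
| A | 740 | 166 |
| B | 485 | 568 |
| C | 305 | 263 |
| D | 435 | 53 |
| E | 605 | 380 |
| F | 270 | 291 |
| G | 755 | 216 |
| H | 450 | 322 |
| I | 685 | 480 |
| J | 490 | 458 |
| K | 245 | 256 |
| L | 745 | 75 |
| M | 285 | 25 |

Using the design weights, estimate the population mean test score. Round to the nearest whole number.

506

Weighted sum = 1796980
Sum of weights = 3553
Weighted mean = 1796980 / 3553 = 505.76414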